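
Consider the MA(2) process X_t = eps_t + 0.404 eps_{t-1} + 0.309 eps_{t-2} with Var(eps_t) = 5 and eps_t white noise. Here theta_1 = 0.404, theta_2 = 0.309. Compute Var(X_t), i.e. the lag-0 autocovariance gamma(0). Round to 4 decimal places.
\gamma(0) = 6.2935

For an MA(q) process X_t = eps_t + sum_i theta_i eps_{t-i} with
Var(eps_t) = sigma^2, the variance is
  gamma(0) = sigma^2 * (1 + sum_i theta_i^2).
  sum_i theta_i^2 = (0.404)^2 + (0.309)^2 = 0.163216 + 0.095481 = 0.258697.
  gamma(0) = 5 * (1 + 0.258697) = 5 * 1.258697 = 6.293485, which rounds to 6.2935.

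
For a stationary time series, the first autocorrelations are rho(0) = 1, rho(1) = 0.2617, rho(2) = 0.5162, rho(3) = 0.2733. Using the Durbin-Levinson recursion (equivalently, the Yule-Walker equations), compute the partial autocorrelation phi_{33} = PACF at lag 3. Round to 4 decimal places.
\phi_{33} = 0.1080

The PACF at lag k is phi_{kk}, the last component of the solution
to the Yule-Walker system G_k phi = r_k where
  (G_k)_{ij} = rho(|i - j|), (r_k)_i = rho(i), i,j = 1..k.
Equivalently, Durbin-Levinson gives phi_{kk} iteratively:
  phi_{11} = rho(1)
  phi_{kk} = [rho(k) - sum_{j=1..k-1} phi_{k-1,j} rho(k-j)]
            / [1 - sum_{j=1..k-1} phi_{k-1,j} rho(j)],
  phi_{k,j} = phi_{k-1,j} - phi_{kk} phi_{k-1,k-j},  j = 1..k-1.
Step k = 1:
  phi_11 = rho(1) = 0.2617.
Step k = 2:
  phi_22 = [rho(2) - phi_11 rho(1)] / [1 - phi_11 rho(1)] = [0.5162 - (0.2617)(0.2617)] / [1 - (0.2617)(0.2617)]
         = 0.44771311 / 0.93151311 = 0.48063.
  Update: phi_21 = phi_11 - phi_22 phi_11 = 0.2617 - (0.48063)(0.2617) = 0.135919.
Step k = 3:
  phi_33 = [rho(3) - phi_21 rho(2) - phi_22 rho(1)] / [1 - phi_21 rho(1) - phi_22 rho(2)]
    numerator   = 0.2733 - (0.135919)(0.5162) - (0.48063)(0.2617) = 0.07735768
    denominator = 1 - (0.135919)(0.2617) - (0.48063)(0.5162) = 0.71632878
  phi_33 = 0.07735768 / 0.71632878 = 0.108.
Therefore phi_{33} = 0.1080.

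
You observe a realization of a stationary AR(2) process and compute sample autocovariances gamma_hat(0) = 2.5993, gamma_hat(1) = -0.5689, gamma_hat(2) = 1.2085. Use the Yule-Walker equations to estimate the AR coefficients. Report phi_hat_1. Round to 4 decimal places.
\hat\phi_{1} = -0.1230

The Yule-Walker equations for an AR(p) process read, in matrix form,
  Gamma_p phi = r_p,   with   (Gamma_p)_{ij} = gamma(|i - j|),
                       (r_p)_i = gamma(i),   i,j = 1..p.
Substitute the sample gammas (Toeplitz matrix and right-hand side of size 2):
  Gamma_p = [[2.5993, -0.5689], [-0.5689, 2.5993]]
  r_p     = [-0.5689, 1.2085]
Written out:
  2.5993 phi_1 - 0.5689 phi_2 = -0.5689
  -0.5689 phi_1 + 2.5993 phi_2 = 1.2085
Solve by Cramer's rule:
  det = gamma(0)^2 - gamma(1)^2 = (2.5993)^2 - (-0.5689)^2 = 6.75636049 - 0.32364721 = 6.43271328
  phi_hat_1 = [gamma(1) gamma(0) - gamma(1) gamma(2)] / det = [(-0.5689)(2.5993) - (-0.5689)(1.2085)] / 6.43271328 = -0.79122612 / 6.43271328 = -0.123
  phi_hat_2 = [gamma(0) gamma(2) - gamma(1)^2] / det = [(2.5993)(1.2085) - (-0.5689)^2] / 6.43271328 = 2.81760684 / 6.43271328 = 0.438
So phi_hat = [-0.1230, 0.4380].
Therefore phi_hat_1 = -0.1230.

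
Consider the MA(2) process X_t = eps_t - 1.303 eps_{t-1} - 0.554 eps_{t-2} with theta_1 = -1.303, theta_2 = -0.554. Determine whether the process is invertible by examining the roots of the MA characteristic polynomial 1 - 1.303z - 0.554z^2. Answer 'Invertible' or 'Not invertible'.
\text{Not invertible}

The MA(q) characteristic polynomial is P(z) = 1 - 1.303z - 0.554z^2.
Invertibility requires all roots to lie outside the unit circle, i.e. |z| > 1 for every root.
Set 1 + (-1.303) z + (-0.554) z^2 = 0, i.e. a z^2 + b z + c = 0 with a = -0.554, b = -1.303, c = 1.
Discriminant D = b^2 - 4ac = (-1.303)^2 - 4*(-0.554)*1 = 1.697809 - (-2.216) = 3.913809.
D >= 0, so the roots are real: z = (-b +/- sqrt(D)) / (2a) = (1.303 +/- 1.978335) / (-1.108).
  z_1 = (1.303 + 1.978335) / (-1.108) = -2.9615,   |z_1| = 2.9615.
  z_2 = (1.303 - 1.978335) / (-1.108) = 0.6095,   |z_2| = 0.6095.
Moduli of all roots: 2.9615, 0.6095.
All moduli strictly greater than 1? No.
Verdict: Not invertible.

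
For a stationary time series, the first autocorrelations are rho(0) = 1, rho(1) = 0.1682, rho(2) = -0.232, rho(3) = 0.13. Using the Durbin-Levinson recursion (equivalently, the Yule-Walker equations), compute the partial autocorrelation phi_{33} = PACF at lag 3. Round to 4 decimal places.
\phi_{33} = 0.2489

The PACF at lag k is phi_{kk}, the last component of the solution
to the Yule-Walker system G_k phi = r_k where
  (G_k)_{ij} = rho(|i - j|), (r_k)_i = rho(i), i,j = 1..k.
Equivalently, Durbin-Levinson gives phi_{kk} iteratively:
  phi_{11} = rho(1)
  phi_{kk} = [rho(k) - sum_{j=1..k-1} phi_{k-1,j} rho(k-j)]
            / [1 - sum_{j=1..k-1} phi_{k-1,j} rho(j)],
  phi_{k,j} = phi_{k-1,j} - phi_{kk} phi_{k-1,k-j},  j = 1..k-1.
Step k = 1:
  phi_11 = rho(1) = 0.1682.
Step k = 2:
  phi_22 = [rho(2) - phi_11 rho(1)] / [1 - phi_11 rho(1)] = [-0.232 - (0.1682)(0.1682)] / [1 - (0.1682)(0.1682)]
         = -0.26029124 / 0.97170876 = -0.26787.
  Update: phi_21 = phi_11 - phi_22 phi_11 = 0.1682 - (-0.26787)(0.1682) = 0.213256.
Step k = 3:
  phi_33 = [rho(3) - phi_21 rho(2) - phi_22 rho(1)] / [1 - phi_21 rho(1) - phi_22 rho(2)]
    numerator   = 0.13 - (0.213256)(-0.232) - (-0.26787)(0.1682) = 0.22453098
    denominator = 1 - (0.213256)(0.1682) - (-0.26787)(-0.232) = 0.90198465
  phi_33 = 0.22453098 / 0.90198465 = 0.2489.
Therefore phi_{33} = 0.2489.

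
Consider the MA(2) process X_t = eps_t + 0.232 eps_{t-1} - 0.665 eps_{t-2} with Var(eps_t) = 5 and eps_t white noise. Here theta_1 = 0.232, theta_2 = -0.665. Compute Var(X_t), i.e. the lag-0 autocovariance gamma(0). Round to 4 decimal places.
\gamma(0) = 7.4802

For an MA(q) process X_t = eps_t + sum_i theta_i eps_{t-i} with
Var(eps_t) = sigma^2, the variance is
  gamma(0) = sigma^2 * (1 + sum_i theta_i^2).
  sum_i theta_i^2 = (0.232)^2 + (-0.665)^2 = 0.053824 + 0.442225 = 0.496049.
  gamma(0) = 5 * (1 + 0.496049) = 5 * 1.496049 = 7.480245, which rounds to 7.4802.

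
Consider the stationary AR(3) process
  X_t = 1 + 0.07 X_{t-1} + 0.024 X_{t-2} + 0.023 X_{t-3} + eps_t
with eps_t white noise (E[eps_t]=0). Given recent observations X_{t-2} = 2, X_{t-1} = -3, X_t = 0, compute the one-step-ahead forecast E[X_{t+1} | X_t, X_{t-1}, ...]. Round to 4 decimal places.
E[X_{t+1} \mid \mathcal F_t] = 0.9740

For an AR(p) model X_t = c + sum_i phi_i X_{t-i} + eps_t, the
one-step-ahead conditional mean is
  E[X_{t+1} | X_t, ...] = c + sum_i phi_i X_{t+1-i}.
Substitute known values:
  E[X_{t+1} | ...] = 1 + (0.07) * (0) + (0.024) * (-3) + (0.023) * (2)
                   = 0.9740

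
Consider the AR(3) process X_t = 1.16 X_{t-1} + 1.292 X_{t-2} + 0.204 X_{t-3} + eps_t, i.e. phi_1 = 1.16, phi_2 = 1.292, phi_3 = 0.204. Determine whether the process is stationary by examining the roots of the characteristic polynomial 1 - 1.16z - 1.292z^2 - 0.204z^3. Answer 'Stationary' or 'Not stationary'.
\text{Not stationary}

The AR(p) characteristic polynomial is P(z) = 1 - 1.16z - 1.292z^2 - 0.204z^3.
Stationarity requires all roots to lie outside the unit circle, i.e. |z| > 1 for every root.
Degree 3: look for a simple real root z0 first, then factor out (1 - z/z0) and solve the remaining quadratic.
Testing z0 = -5: P(-5) = 1 + (-1.16)(-5) + (-1.292)(-5)^2 + (-0.204)(-5)^3
  = 1 + (5.8) + (-32.3) + (25.5) = 0.  So z_0 = -5 is a root, |z_0| = 5.
Divide out the factor (1 + 0.2 z) = (1 - z/z0) (since 1/z0 = -0.2):
  P(z) = (1 + 0.2 z)(1 + (-1.36) z + (-1.02) z^2)
  [check: z-coef -1.36 - (-0.2) = -1.16; z^2-coef -1.02 - (-0.2)(-1.36) = -1.292; z^3-coef -(-0.2)(-1.02) = -0.204.]
Remaining roots from the quadratic factor 1 + (-1.36) z + (-1.02) z^2:
  Set 1 + (-1.36) z + (-1.02) z^2 = 0, i.e. a z^2 + b z + c = 0 with a = -1.02, b = -1.36, c = 1.
  Discriminant D = b^2 - 4ac = (-1.36)^2 - 4*(-1.02)*1 = 1.8496 - (-4.08) = 5.9296.
  D >= 0, so the roots are real: z = (-b +/- sqrt(D)) / (2a) = (1.36 +/- 2.435077) / (-2.04).
    z_1 = (1.36 + 2.435077) / (-2.04) = -1.8603,   |z_1| = 1.8603.
    z_2 = (1.36 - 2.435077) / (-2.04) = 0.527,   |z_2| = 0.527.
Moduli of all roots: 5.0000, 1.8603, 0.5270.
All moduli strictly greater than 1? No.
Verdict: Not stationary.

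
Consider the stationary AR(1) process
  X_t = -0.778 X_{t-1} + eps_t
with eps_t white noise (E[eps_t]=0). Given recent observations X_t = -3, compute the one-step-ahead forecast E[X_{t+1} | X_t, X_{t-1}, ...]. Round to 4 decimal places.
E[X_{t+1} \mid \mathcal F_t] = 2.3340

For an AR(p) model X_t = c + sum_i phi_i X_{t-i} + eps_t, the
one-step-ahead conditional mean is
  E[X_{t+1} | X_t, ...] = c + sum_i phi_i X_{t+1-i}.
Substitute known values:
  E[X_{t+1} | ...] = (-0.778) * (-3)
                   = 2.3340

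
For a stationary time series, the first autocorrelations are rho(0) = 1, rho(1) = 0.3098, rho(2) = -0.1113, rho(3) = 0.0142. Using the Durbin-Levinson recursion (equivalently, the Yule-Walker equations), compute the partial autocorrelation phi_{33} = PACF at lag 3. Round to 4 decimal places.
\phi_{33} = 0.1490

The PACF at lag k is phi_{kk}, the last component of the solution
to the Yule-Walker system G_k phi = r_k where
  (G_k)_{ij} = rho(|i - j|), (r_k)_i = rho(i), i,j = 1..k.
Equivalently, Durbin-Levinson gives phi_{kk} iteratively:
  phi_{11} = rho(1)
  phi_{kk} = [rho(k) - sum_{j=1..k-1} phi_{k-1,j} rho(k-j)]
            / [1 - sum_{j=1..k-1} phi_{k-1,j} rho(j)],
  phi_{k,j} = phi_{k-1,j} - phi_{kk} phi_{k-1,k-j},  j = 1..k-1.
Step k = 1:
  phi_11 = rho(1) = 0.3098.
Step k = 2:
  phi_22 = [rho(2) - phi_11 rho(1)] / [1 - phi_11 rho(1)] = [-0.1113 - (0.3098)(0.3098)] / [1 - (0.3098)(0.3098)]
         = -0.20727604 / 0.90402396 = -0.229282.
  Update: phi_21 = phi_11 - phi_22 phi_11 = 0.3098 - (-0.229282)(0.3098) = 0.380831.
Step k = 3:
  phi_33 = [rho(3) - phi_21 rho(2) - phi_22 rho(1)] / [1 - phi_21 rho(1) - phi_22 rho(2)]
    numerator   = 0.0142 - (0.380831)(-0.1113) - (-0.229282)(0.3098) = 0.12761797
    denominator = 1 - (0.380831)(0.3098) - (-0.229282)(-0.1113) = 0.85649938
  phi_33 = 0.12761797 / 0.85649938 = 0.149.
Therefore phi_{33} = 0.1490.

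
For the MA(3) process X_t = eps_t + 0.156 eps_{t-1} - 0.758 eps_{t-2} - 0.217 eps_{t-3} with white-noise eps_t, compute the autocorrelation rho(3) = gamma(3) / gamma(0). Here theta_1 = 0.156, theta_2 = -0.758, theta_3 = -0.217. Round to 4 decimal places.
\rho(3) = -0.1318

For an MA(q) process with theta_0 = 1, the autocovariance is
  gamma(k) = sigma^2 * sum_{i=0..q-k} theta_i * theta_{i+k},
and rho(k) = gamma(k) / gamma(0). Sigma^2 cancels.
  numerator   = (1)*(-0.217) = -0.217.
  denominator = (1)^2 + (0.156)^2 + (-0.758)^2 + (-0.217)^2 = 1.645989.
  rho(3) = -0.217 / 1.645989 = -0.1318.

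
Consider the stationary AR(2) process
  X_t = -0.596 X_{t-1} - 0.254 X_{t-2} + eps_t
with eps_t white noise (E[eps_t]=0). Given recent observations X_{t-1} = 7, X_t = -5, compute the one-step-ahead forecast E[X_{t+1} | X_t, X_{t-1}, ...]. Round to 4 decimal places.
E[X_{t+1} \mid \mathcal F_t] = 1.2020

For an AR(p) model X_t = c + sum_i phi_i X_{t-i} + eps_t, the
one-step-ahead conditional mean is
  E[X_{t+1} | X_t, ...] = c + sum_i phi_i X_{t+1-i}.
Substitute known values:
  E[X_{t+1} | ...] = (-0.596) * (-5) + (-0.254) * (7)
                   = 1.2020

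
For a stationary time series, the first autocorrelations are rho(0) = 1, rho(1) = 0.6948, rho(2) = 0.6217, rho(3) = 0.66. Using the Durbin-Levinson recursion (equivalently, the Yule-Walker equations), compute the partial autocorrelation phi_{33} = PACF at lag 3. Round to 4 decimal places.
\phi_{33} = 0.3280

The PACF at lag k is phi_{kk}, the last component of the solution
to the Yule-Walker system G_k phi = r_k where
  (G_k)_{ij} = rho(|i - j|), (r_k)_i = rho(i), i,j = 1..k.
Equivalently, Durbin-Levinson gives phi_{kk} iteratively:
  phi_{11} = rho(1)
  phi_{kk} = [rho(k) - sum_{j=1..k-1} phi_{k-1,j} rho(k-j)]
            / [1 - sum_{j=1..k-1} phi_{k-1,j} rho(j)],
  phi_{k,j} = phi_{k-1,j} - phi_{kk} phi_{k-1,k-j},  j = 1..k-1.
Step k = 1:
  phi_11 = rho(1) = 0.6948.
Step k = 2:
  phi_22 = [rho(2) - phi_11 rho(1)] / [1 - phi_11 rho(1)] = [0.6217 - (0.6948)(0.6948)] / [1 - (0.6948)(0.6948)]
         = 0.13895296 / 0.51725296 = 0.268636.
  Update: phi_21 = phi_11 - phi_22 phi_11 = 0.6948 - (0.268636)(0.6948) = 0.508151.
Step k = 3:
  phi_33 = [rho(3) - phi_21 rho(2) - phi_22 rho(1)] / [1 - phi_21 rho(1) - phi_22 rho(2)]
    numerator   = 0.66 - (0.508151)(0.6217) - (0.268636)(0.6948) = 0.15743369
    denominator = 1 - (0.508151)(0.6948) - (0.268636)(0.6217) = 0.47992514
  phi_33 = 0.15743369 / 0.47992514 = 0.328.
Therefore phi_{33} = 0.3280.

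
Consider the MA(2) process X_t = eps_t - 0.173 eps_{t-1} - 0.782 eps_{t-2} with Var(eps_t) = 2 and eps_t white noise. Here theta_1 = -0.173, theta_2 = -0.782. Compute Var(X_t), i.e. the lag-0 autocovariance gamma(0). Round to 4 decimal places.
\gamma(0) = 3.2829

For an MA(q) process X_t = eps_t + sum_i theta_i eps_{t-i} with
Var(eps_t) = sigma^2, the variance is
  gamma(0) = sigma^2 * (1 + sum_i theta_i^2).
  sum_i theta_i^2 = (-0.173)^2 + (-0.782)^2 = 0.029929 + 0.611524 = 0.641453.
  gamma(0) = 2 * (1 + 0.641453) = 2 * 1.641453 = 3.282906, which rounds to 3.2829.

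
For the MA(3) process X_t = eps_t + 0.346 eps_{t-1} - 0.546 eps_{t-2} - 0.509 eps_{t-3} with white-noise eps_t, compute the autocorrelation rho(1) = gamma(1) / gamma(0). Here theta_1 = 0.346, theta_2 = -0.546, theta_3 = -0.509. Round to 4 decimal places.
\rho(1) = 0.2594

For an MA(q) process with theta_0 = 1, the autocovariance is
  gamma(k) = sigma^2 * sum_{i=0..q-k} theta_i * theta_{i+k},
and rho(k) = gamma(k) / gamma(0). Sigma^2 cancels.
  numerator   = (1)*(0.346) + (0.346)*(-0.546) + (-0.546)*(-0.509) = 0.434998.
  denominator = (1)^2 + (0.346)^2 + (-0.546)^2 + (-0.509)^2 = 1.676913.
  rho(1) = 0.434998 / 1.676913 = 0.2594.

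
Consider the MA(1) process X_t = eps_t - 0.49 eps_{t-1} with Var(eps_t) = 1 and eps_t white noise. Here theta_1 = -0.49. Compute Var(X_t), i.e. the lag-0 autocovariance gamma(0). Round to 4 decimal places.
\gamma(0) = 1.2401

For an MA(q) process X_t = eps_t + sum_i theta_i eps_{t-i} with
Var(eps_t) = sigma^2, the variance is
  gamma(0) = sigma^2 * (1 + sum_i theta_i^2).
  sum_i theta_i^2 = (-0.49)^2 = 0.2401.
  gamma(0) = 1 * (1 + 0.2401) = 1 * 1.2401 = 1.2401.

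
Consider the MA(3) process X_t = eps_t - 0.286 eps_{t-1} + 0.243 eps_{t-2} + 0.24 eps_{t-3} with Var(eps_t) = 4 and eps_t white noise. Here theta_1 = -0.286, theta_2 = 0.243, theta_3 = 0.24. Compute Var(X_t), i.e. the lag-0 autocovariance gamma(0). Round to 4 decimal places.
\gamma(0) = 4.7938

For an MA(q) process X_t = eps_t + sum_i theta_i eps_{t-i} with
Var(eps_t) = sigma^2, the variance is
  gamma(0) = sigma^2 * (1 + sum_i theta_i^2).
  sum_i theta_i^2 = (-0.286)^2 + (0.243)^2 + (0.24)^2 = 0.081796 + 0.059049 + 0.0576 = 0.198445.
  gamma(0) = 4 * (1 + 0.198445) = 4 * 1.198445 = 4.79378, which rounds to 4.7938.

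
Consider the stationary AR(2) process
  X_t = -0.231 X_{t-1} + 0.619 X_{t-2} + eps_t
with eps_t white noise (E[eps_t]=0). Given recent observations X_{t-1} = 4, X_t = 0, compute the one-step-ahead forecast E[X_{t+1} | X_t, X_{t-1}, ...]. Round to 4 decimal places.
E[X_{t+1} \mid \mathcal F_t] = 2.4760

For an AR(p) model X_t = c + sum_i phi_i X_{t-i} + eps_t, the
one-step-ahead conditional mean is
  E[X_{t+1} | X_t, ...] = c + sum_i phi_i X_{t+1-i}.
Substitute known values:
  E[X_{t+1} | ...] = (-0.231) * (0) + (0.619) * (4)
                   = 2.4760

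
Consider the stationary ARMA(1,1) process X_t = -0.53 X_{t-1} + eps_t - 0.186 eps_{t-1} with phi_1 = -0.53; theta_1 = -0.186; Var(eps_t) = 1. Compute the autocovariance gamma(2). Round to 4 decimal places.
\gamma(2) = 0.5797

Multiply the model equation by X_{t-k} and take expectations. With theta_0 = psi_0 = 1 and psi_j the MA(infinity) weights, this gives
  gamma(k) - sum_i phi_i gamma(k-i) = c_k,
  c_k = sigma^2 * sum_{j=k..q} theta_j psi_{j-k}   (c_k = 0 for k > q),
using gamma(-m) = gamma(m).
psi-weights needed (psi_j = theta_j + sum_i phi_i psi_{j-i}):
  psi_1 = theta_1 + phi_1 = -0.186 + (-0.53) = -0.716
Right-hand sides:
  c_0 = sigma^2 (1 + theta_1 psi_1) = 1 * (1 + (-0.186)(-0.716)) = 1 * 1.133176 = 1.133176
  c_1 = sigma^2 theta_1 = 1 * (-0.186) = -0.186
  c_2 = 0
Equations for k = 0 and k = 1 (AR order 1):
  gamma(0) = phi_1 gamma(1) + c_0
  gamma(1) = phi_1 gamma(0) + c_1
Substituting the second into the first: gamma(0) (1 - phi_1^2) = c_0 + phi_1 c_1, so
  gamma(0) = (c_0 + phi_1 c_1) / (1 - phi_1^2) = (1.133176 + (-0.53)(-0.186)) / (1 - (-0.53)^2) = 1.231756 / 0.7191 = 1.712913.
  gamma(1) = phi_1 gamma(0) + c_1 = (-0.53)(1.712913) + (-0.186) = -1.093844.
For k = 2 (> q): gamma(2) = phi_1 gamma(1) = (-0.53)(-1.093844) = 0.579737.
Therefore gamma(2) = 0.5797 (to 4 decimal places).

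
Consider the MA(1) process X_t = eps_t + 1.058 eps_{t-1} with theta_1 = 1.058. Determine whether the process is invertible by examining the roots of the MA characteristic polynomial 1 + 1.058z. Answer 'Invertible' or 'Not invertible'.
\text{Not invertible}

The MA(q) characteristic polynomial is P(z) = 1 + 1.058z.
Invertibility requires all roots to lie outside the unit circle, i.e. |z| > 1 for every root.
This is linear in z: 1 + (1.058) z = 0  =>  z = -1/(1.058) = -0.94518,  |z| = 0.94518.
Moduli of all roots: 0.9452.
All moduli strictly greater than 1? No.
Verdict: Not invertible.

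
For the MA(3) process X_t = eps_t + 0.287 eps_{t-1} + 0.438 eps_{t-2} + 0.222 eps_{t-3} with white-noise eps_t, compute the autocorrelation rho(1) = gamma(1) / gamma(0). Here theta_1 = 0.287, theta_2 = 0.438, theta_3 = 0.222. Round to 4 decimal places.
\rho(1) = 0.3853

For an MA(q) process with theta_0 = 1, the autocovariance is
  gamma(k) = sigma^2 * sum_{i=0..q-k} theta_i * theta_{i+k},
and rho(k) = gamma(k) / gamma(0). Sigma^2 cancels.
  numerator   = (1)*(0.287) + (0.287)*(0.438) + (0.438)*(0.222) = 0.509942.
  denominator = (1)^2 + (0.287)^2 + (0.438)^2 + (0.222)^2 = 1.323497.
  rho(1) = 0.509942 / 1.323497 = 0.3853.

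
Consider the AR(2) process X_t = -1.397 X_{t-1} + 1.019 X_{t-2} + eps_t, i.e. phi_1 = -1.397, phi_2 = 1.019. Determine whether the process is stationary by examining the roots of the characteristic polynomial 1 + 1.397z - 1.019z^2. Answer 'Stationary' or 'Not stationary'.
\text{Not stationary}

The AR(p) characteristic polynomial is P(z) = 1 + 1.397z - 1.019z^2.
Stationarity requires all roots to lie outside the unit circle, i.e. |z| > 1 for every root.
Set 1 + (1.397) z + (-1.019) z^2 = 0, i.e. a z^2 + b z + c = 0 with a = -1.019, b = 1.397, c = 1.
Discriminant D = b^2 - 4ac = (1.397)^2 - 4*(-1.019)*1 = 1.951609 - (-4.076) = 6.027609.
D >= 0, so the roots are real: z = (-b +/- sqrt(D)) / (2a) = (-1.397 +/- 2.455119) / (-2.038).
  z_1 = (-1.397 + 2.455119) / (-2.038) = -0.5192,   |z_1| = 0.5192.
  z_2 = (-1.397 - 2.455119) / (-2.038) = 1.8901,   |z_2| = 1.8901.
Moduli of all roots: 0.5192, 1.8901.
All moduli strictly greater than 1? No.
Verdict: Not stationary.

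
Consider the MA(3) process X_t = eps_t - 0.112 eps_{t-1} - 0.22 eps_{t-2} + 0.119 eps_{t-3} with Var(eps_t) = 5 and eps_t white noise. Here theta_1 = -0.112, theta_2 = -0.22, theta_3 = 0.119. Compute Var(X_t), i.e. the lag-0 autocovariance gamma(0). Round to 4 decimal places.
\gamma(0) = 5.3755

For an MA(q) process X_t = eps_t + sum_i theta_i eps_{t-i} with
Var(eps_t) = sigma^2, the variance is
  gamma(0) = sigma^2 * (1 + sum_i theta_i^2).
  sum_i theta_i^2 = (-0.112)^2 + (-0.22)^2 + (0.119)^2 = 0.012544 + 0.0484 + 0.014161 = 0.075105.
  gamma(0) = 5 * (1 + 0.075105) = 5 * 1.075105 = 5.375525, which rounds to 5.3755.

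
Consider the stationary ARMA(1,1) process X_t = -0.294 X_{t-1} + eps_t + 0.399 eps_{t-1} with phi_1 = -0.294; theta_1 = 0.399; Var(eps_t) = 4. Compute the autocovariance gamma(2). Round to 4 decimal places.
\gamma(2) = -0.1193

Multiply the model equation by X_{t-k} and take expectations. With theta_0 = psi_0 = 1 and psi_j the MA(infinity) weights, this gives
  gamma(k) - sum_i phi_i gamma(k-i) = c_k,
  c_k = sigma^2 * sum_{j=k..q} theta_j psi_{j-k}   (c_k = 0 for k > q),
using gamma(-m) = gamma(m).
psi-weights needed (psi_j = theta_j + sum_i phi_i psi_{j-i}):
  psi_1 = theta_1 + phi_1 = 0.399 + (-0.294) = 0.105
Right-hand sides:
  c_0 = sigma^2 (1 + theta_1 psi_1) = 4 * (1 + (0.399)(0.105)) = 4 * 1.041895 = 4.16758
  c_1 = sigma^2 theta_1 = 4 * (0.399) = 1.596
  c_2 = 0
Equations for k = 0 and k = 1 (AR order 1):
  gamma(0) = phi_1 gamma(1) + c_0
  gamma(1) = phi_1 gamma(0) + c_1
Substituting the second into the first: gamma(0) (1 - phi_1^2) = c_0 + phi_1 c_1, so
  gamma(0) = (c_0 + phi_1 c_1) / (1 - phi_1^2) = (4.16758 + (-0.294)(1.596)) / (1 - (-0.294)^2) = 3.698356 / 0.913564 = 4.048272.
  gamma(1) = phi_1 gamma(0) + c_1 = (-0.294)(4.048272) + (1.596) = 0.405808.
For k = 2 (> q): gamma(2) = phi_1 gamma(1) = (-0.294)(0.405808) = -0.119308.
Therefore gamma(2) = -0.1193 (to 4 decimal places).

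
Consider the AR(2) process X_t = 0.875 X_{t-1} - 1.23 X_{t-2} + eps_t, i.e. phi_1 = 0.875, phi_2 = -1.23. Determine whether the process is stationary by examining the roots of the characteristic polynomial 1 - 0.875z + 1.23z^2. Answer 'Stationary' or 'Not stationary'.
\text{Not stationary}

The AR(p) characteristic polynomial is P(z) = 1 - 0.875z + 1.23z^2.
Stationarity requires all roots to lie outside the unit circle, i.e. |z| > 1 for every root.
Set 1 + (-0.875) z + (1.23) z^2 = 0, i.e. a z^2 + b z + c = 0 with a = 1.23, b = -0.875, c = 1.
Discriminant D = b^2 - 4ac = (-0.875)^2 - 4*(1.23)*1 = 0.765625 - (4.92) = -4.154375.
D < 0, so the roots are the complex-conjugate pair z = (-b +/- i sqrt(-D)) / (2a) = 0.3557 +/- 0.8285i.
For a conjugate pair |z|^2 = z * conj(z) = (product of roots) = c/a = 1/(1.23) = 0.813008, so |z| = sqrt(0.813008) = 0.9017 for both roots.
Moduli of all roots: 0.9017, 0.9017.
All moduli strictly greater than 1? No.
Verdict: Not stationary.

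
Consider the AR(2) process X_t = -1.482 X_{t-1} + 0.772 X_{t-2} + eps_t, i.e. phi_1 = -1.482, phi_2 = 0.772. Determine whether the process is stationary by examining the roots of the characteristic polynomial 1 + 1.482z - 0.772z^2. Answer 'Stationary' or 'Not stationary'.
\text{Not stationary}

The AR(p) characteristic polynomial is P(z) = 1 + 1.482z - 0.772z^2.
Stationarity requires all roots to lie outside the unit circle, i.e. |z| > 1 for every root.
Set 1 + (1.482) z + (-0.772) z^2 = 0, i.e. a z^2 + b z + c = 0 with a = -0.772, b = 1.482, c = 1.
Discriminant D = b^2 - 4ac = (1.482)^2 - 4*(-0.772)*1 = 2.196324 - (-3.088) = 5.284324.
D >= 0, so the roots are real: z = (-b +/- sqrt(D)) / (2a) = (-1.482 +/- 2.298766) / (-1.544).
  z_1 = (-1.482 + 2.298766) / (-1.544) = -0.529,   |z_1| = 0.529.
  z_2 = (-1.482 - 2.298766) / (-1.544) = 2.4487,   |z_2| = 2.4487.
Moduli of all roots: 0.5290, 2.4487.
All moduli strictly greater than 1? No.
Verdict: Not stationary.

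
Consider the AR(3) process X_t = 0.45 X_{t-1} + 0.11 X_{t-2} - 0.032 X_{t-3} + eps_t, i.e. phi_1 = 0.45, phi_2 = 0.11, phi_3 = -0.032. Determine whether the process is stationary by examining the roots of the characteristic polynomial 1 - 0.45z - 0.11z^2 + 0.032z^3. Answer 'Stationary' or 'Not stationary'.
\text{Stationary}

The AR(p) characteristic polynomial is P(z) = 1 - 0.45z - 0.11z^2 + 0.032z^3.
Stationarity requires all roots to lie outside the unit circle, i.e. |z| > 1 for every root.
Degree 3: look for a simple real root z0 first, then factor out (1 - z/z0) and solve the remaining quadratic.
Testing z0 = 5: P(5) = 1 + (-0.45)(5) + (-0.11)(5)^2 + (0.032)(5)^3
  = 1 + (-2.25) + (-2.75) + (4) = 0.  So z_0 = 5 is a root, |z_0| = 5.
Divide out the factor (1 - 0.2 z) = (1 - z/z0) (since 1/z0 = 0.2):
  P(z) = (1 - 0.2 z)(1 + (-0.25) z + (-0.16) z^2)
  [check: z-coef -0.25 - (0.2) = -0.45; z^2-coef -0.16 - (0.2)(-0.25) = -0.11; z^3-coef -(0.2)(-0.16) = 0.032.]
Remaining roots from the quadratic factor 1 + (-0.25) z + (-0.16) z^2:
  Set 1 + (-0.25) z + (-0.16) z^2 = 0, i.e. a z^2 + b z + c = 0 with a = -0.16, b = -0.25, c = 1.
  Discriminant D = b^2 - 4ac = (-0.25)^2 - 4*(-0.16)*1 = 0.0625 - (-0.64) = 0.7025.
  D >= 0, so the roots are real: z = (-b +/- sqrt(D)) / (2a) = (0.25 +/- 0.838153) / (-0.32).
    z_1 = (0.25 + 0.838153) / (-0.32) = -3.4005,   |z_1| = 3.4005.
    z_2 = (0.25 - 0.838153) / (-0.32) = 1.838,   |z_2| = 1.838.
Moduli of all roots: 5.0000, 3.4005, 1.8380.
All moduli strictly greater than 1? Yes.
Verdict: Stationary.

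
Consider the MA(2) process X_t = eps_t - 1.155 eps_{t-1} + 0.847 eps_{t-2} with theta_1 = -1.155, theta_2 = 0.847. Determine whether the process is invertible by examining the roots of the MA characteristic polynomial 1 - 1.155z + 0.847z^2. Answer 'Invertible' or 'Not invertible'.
\text{Invertible}

The MA(q) characteristic polynomial is P(z) = 1 - 1.155z + 0.847z^2.
Invertibility requires all roots to lie outside the unit circle, i.e. |z| > 1 for every root.
Set 1 + (-1.155) z + (0.847) z^2 = 0, i.e. a z^2 + b z + c = 0 with a = 0.847, b = -1.155, c = 1.
Discriminant D = b^2 - 4ac = (-1.155)^2 - 4*(0.847)*1 = 1.334025 - (3.388) = -2.053975.
D < 0, so the roots are the complex-conjugate pair z = (-b +/- i sqrt(-D)) / (2a) = 0.6818 +/- 0.846i.
For a conjugate pair |z|^2 = z * conj(z) = (product of roots) = c/a = 1/(0.847) = 1.180638, so |z| = sqrt(1.180638) = 1.0866 for both roots.
Moduli of all roots: 1.0866, 1.0866.
All moduli strictly greater than 1? Yes.
Verdict: Invertible.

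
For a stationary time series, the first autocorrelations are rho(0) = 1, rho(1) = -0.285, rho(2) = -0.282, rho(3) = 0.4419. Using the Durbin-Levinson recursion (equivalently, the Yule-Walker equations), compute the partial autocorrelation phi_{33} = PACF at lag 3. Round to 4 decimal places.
\phi_{33} = 0.2800

The PACF at lag k is phi_{kk}, the last component of the solution
to the Yule-Walker system G_k phi = r_k where
  (G_k)_{ij} = rho(|i - j|), (r_k)_i = rho(i), i,j = 1..k.
Equivalently, Durbin-Levinson gives phi_{kk} iteratively:
  phi_{11} = rho(1)
  phi_{kk} = [rho(k) - sum_{j=1..k-1} phi_{k-1,j} rho(k-j)]
            / [1 - sum_{j=1..k-1} phi_{k-1,j} rho(j)],
  phi_{k,j} = phi_{k-1,j} - phi_{kk} phi_{k-1,k-j},  j = 1..k-1.
Step k = 1:
  phi_11 = rho(1) = -0.285.
Step k = 2:
  phi_22 = [rho(2) - phi_11 rho(1)] / [1 - phi_11 rho(1)] = [-0.282 - (-0.285)(-0.285)] / [1 - (-0.285)(-0.285)]
         = -0.363225 / 0.918775 = -0.395336.
  Update: phi_21 = phi_11 - phi_22 phi_11 = -0.285 - (-0.395336)(-0.285) = -0.397671.
Step k = 3:
  phi_33 = [rho(3) - phi_21 rho(2) - phi_22 rho(1)] / [1 - phi_21 rho(1) - phi_22 rho(2)]
    numerator   = 0.4419 - (-0.397671)(-0.282) - (-0.395336)(-0.285) = 0.21708602
    denominator = 1 - (-0.397671)(-0.285) - (-0.395336)(-0.282) = 0.77517902
  phi_33 = 0.21708602 / 0.77517902 = 0.28.
Therefore phi_{33} = 0.2800.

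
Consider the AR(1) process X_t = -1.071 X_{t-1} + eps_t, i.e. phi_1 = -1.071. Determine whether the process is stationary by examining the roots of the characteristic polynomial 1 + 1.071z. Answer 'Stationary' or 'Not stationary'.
\text{Not stationary}

The AR(p) characteristic polynomial is P(z) = 1 + 1.071z.
Stationarity requires all roots to lie outside the unit circle, i.e. |z| > 1 for every root.
This is linear in z: 1 + (1.071) z = 0  =>  z = -1/(1.071) = -0.933707,  |z| = 0.933707.
Moduli of all roots: 0.9337.
All moduli strictly greater than 1? No.
Verdict: Not stationary.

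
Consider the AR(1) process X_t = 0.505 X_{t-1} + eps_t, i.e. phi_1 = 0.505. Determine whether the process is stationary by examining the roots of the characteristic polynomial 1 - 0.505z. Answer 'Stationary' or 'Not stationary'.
\text{Stationary}

The AR(p) characteristic polynomial is P(z) = 1 - 0.505z.
Stationarity requires all roots to lie outside the unit circle, i.e. |z| > 1 for every root.
This is linear in z: 1 + (-0.505) z = 0  =>  z = -1/(-0.505) = 1.980198,  |z| = 1.980198.
Moduli of all roots: 1.9802.
All moduli strictly greater than 1? Yes.
Verdict: Stationary.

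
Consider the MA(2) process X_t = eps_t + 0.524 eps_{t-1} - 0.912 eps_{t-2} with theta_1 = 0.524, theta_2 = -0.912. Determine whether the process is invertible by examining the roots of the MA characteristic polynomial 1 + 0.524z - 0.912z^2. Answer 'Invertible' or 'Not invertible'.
\text{Not invertible}

The MA(q) characteristic polynomial is P(z) = 1 + 0.524z - 0.912z^2.
Invertibility requires all roots to lie outside the unit circle, i.e. |z| > 1 for every root.
Set 1 + (0.524) z + (-0.912) z^2 = 0, i.e. a z^2 + b z + c = 0 with a = -0.912, b = 0.524, c = 1.
Discriminant D = b^2 - 4ac = (0.524)^2 - 4*(-0.912)*1 = 0.274576 - (-3.648) = 3.922576.
D >= 0, so the roots are real: z = (-b +/- sqrt(D)) / (2a) = (-0.524 +/- 1.980549) / (-1.824).
  z_1 = (-0.524 + 1.980549) / (-1.824) = -0.7985,   |z_1| = 0.7985.
  z_2 = (-0.524 - 1.980549) / (-1.824) = 1.3731,   |z_2| = 1.3731.
Moduli of all roots: 0.7985, 1.3731.
All moduli strictly greater than 1? No.
Verdict: Not invertible.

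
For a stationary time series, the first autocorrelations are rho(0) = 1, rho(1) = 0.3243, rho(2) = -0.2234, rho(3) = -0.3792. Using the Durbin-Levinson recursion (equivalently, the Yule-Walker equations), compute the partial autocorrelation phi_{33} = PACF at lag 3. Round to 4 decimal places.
\phi_{33} = -0.2081

The PACF at lag k is phi_{kk}, the last component of the solution
to the Yule-Walker system G_k phi = r_k where
  (G_k)_{ij} = rho(|i - j|), (r_k)_i = rho(i), i,j = 1..k.
Equivalently, Durbin-Levinson gives phi_{kk} iteratively:
  phi_{11} = rho(1)
  phi_{kk} = [rho(k) - sum_{j=1..k-1} phi_{k-1,j} rho(k-j)]
            / [1 - sum_{j=1..k-1} phi_{k-1,j} rho(j)],
  phi_{k,j} = phi_{k-1,j} - phi_{kk} phi_{k-1,k-j},  j = 1..k-1.
Step k = 1:
  phi_11 = rho(1) = 0.3243.
Step k = 2:
  phi_22 = [rho(2) - phi_11 rho(1)] / [1 - phi_11 rho(1)] = [-0.2234 - (0.3243)(0.3243)] / [1 - (0.3243)(0.3243)]
         = -0.32857049 / 0.89482951 = -0.367188.
  Update: phi_21 = phi_11 - phi_22 phi_11 = 0.3243 - (-0.367188)(0.3243) = 0.443379.
Step k = 3:
  phi_33 = [rho(3) - phi_21 rho(2) - phi_22 rho(1)] / [1 - phi_21 rho(1) - phi_22 rho(2)]
    numerator   = -0.3792 - (0.443379)(-0.2234) - (-0.367188)(0.3243) = -0.16107012
    denominator = 1 - (0.443379)(0.3243) - (-0.367188)(-0.2234) = 0.77418243
  phi_33 = -0.16107012 / 0.77418243 = -0.2081.
Therefore phi_{33} = -0.2081.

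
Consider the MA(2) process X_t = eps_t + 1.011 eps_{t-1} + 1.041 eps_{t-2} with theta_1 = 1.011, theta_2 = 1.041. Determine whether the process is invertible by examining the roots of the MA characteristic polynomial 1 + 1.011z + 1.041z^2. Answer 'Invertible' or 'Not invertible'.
\text{Not invertible}

The MA(q) characteristic polynomial is P(z) = 1 + 1.011z + 1.041z^2.
Invertibility requires all roots to lie outside the unit circle, i.e. |z| > 1 for every root.
Set 1 + (1.011) z + (1.041) z^2 = 0, i.e. a z^2 + b z + c = 0 with a = 1.041, b = 1.011, c = 1.
Discriminant D = b^2 - 4ac = (1.011)^2 - 4*(1.041)*1 = 1.022121 - (4.164) = -3.141879.
D < 0, so the roots are the complex-conjugate pair z = (-b +/- i sqrt(-D)) / (2a) = -0.4856 +/- 0.8514i.
For a conjugate pair |z|^2 = z * conj(z) = (product of roots) = c/a = 1/(1.041) = 0.960615, so |z| = sqrt(0.960615) = 0.9801 for both roots.
Moduli of all roots: 0.9801, 0.9801.
All moduli strictly greater than 1? No.
Verdict: Not invertible.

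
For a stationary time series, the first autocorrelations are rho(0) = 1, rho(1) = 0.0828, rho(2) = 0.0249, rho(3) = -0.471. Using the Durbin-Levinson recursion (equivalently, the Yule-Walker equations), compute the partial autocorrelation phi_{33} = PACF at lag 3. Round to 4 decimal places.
\phi_{33} = -0.4780

The PACF at lag k is phi_{kk}, the last component of the solution
to the Yule-Walker system G_k phi = r_k where
  (G_k)_{ij} = rho(|i - j|), (r_k)_i = rho(i), i,j = 1..k.
Equivalently, Durbin-Levinson gives phi_{kk} iteratively:
  phi_{11} = rho(1)
  phi_{kk} = [rho(k) - sum_{j=1..k-1} phi_{k-1,j} rho(k-j)]
            / [1 - sum_{j=1..k-1} phi_{k-1,j} rho(j)],
  phi_{k,j} = phi_{k-1,j} - phi_{kk} phi_{k-1,k-j},  j = 1..k-1.
Step k = 1:
  phi_11 = rho(1) = 0.0828.
Step k = 2:
  phi_22 = [rho(2) - phi_11 rho(1)] / [1 - phi_11 rho(1)] = [0.0249 - (0.0828)(0.0828)] / [1 - (0.0828)(0.0828)]
         = 0.01804416 / 0.99314416 = 0.018169.
  Update: phi_21 = phi_11 - phi_22 phi_11 = 0.0828 - (0.018169)(0.0828) = 0.081296.
Step k = 3:
  phi_33 = [rho(3) - phi_21 rho(2) - phi_22 rho(1)] / [1 - phi_21 rho(1) - phi_22 rho(2)]
    numerator   = -0.471 - (0.081296)(0.0249) - (0.018169)(0.0828) = -0.47452863
    denominator = 1 - (0.081296)(0.0828) - (0.018169)(0.0249) = 0.99281632
  phi_33 = -0.47452863 / 0.99281632 = -0.478.
Therefore phi_{33} = -0.4780.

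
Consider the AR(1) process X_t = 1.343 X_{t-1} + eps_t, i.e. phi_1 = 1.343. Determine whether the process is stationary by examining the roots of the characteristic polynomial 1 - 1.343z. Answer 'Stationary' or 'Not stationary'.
\text{Not stationary}

The AR(p) characteristic polynomial is P(z) = 1 - 1.343z.
Stationarity requires all roots to lie outside the unit circle, i.e. |z| > 1 for every root.
This is linear in z: 1 + (-1.343) z = 0  =>  z = -1/(-1.343) = 0.744602,  |z| = 0.744602.
Moduli of all roots: 0.7446.
All moduli strictly greater than 1? No.
Verdict: Not stationary.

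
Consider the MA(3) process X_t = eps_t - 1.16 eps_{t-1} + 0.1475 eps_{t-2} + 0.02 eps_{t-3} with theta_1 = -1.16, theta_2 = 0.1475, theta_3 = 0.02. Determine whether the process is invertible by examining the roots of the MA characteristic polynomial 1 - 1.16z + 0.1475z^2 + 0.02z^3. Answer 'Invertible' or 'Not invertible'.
\text{Invertible}

The MA(q) characteristic polynomial is P(z) = 1 - 1.16z + 0.1475z^2 + 0.02z^3.
Invertibility requires all roots to lie outside the unit circle, i.e. |z| > 1 for every root.
Degree 3: look for a simple real root z0 first, then factor out (1 - z/z0) and solve the remaining quadratic.
Testing z0 = 4: P(4) = 1 + (-1.16)(4) + (0.1475)(4)^2 + (0.02)(4)^3
  = 1 + (-4.64) + (2.36) + (1.28) = 0.  So z_0 = 4 is a root, |z_0| = 4.
Divide out the factor (1 - 0.25 z) = (1 - z/z0) (since 1/z0 = 0.25):
  P(z) = (1 - 0.25 z)(1 + (-0.91) z + (-0.08) z^2)
  [check: z-coef -0.91 - (0.25) = -1.16; z^2-coef -0.08 - (0.25)(-0.91) = 0.1475; z^3-coef -(0.25)(-0.08) = 0.02.]
Remaining roots from the quadratic factor 1 + (-0.91) z + (-0.08) z^2:
  Set 1 + (-0.91) z + (-0.08) z^2 = 0, i.e. a z^2 + b z + c = 0 with a = -0.08, b = -0.91, c = 1.
  Discriminant D = b^2 - 4ac = (-0.91)^2 - 4*(-0.08)*1 = 0.8281 - (-0.32) = 1.1481.
  D >= 0, so the roots are real: z = (-b +/- sqrt(D)) / (2a) = (0.91 +/- 1.071494) / (-0.16).
    z_1 = (0.91 + 1.071494) / (-0.16) = -12.3843,   |z_1| = 12.3843.
    z_2 = (0.91 - 1.071494) / (-0.16) = 1.0093,   |z_2| = 1.0093.
Moduli of all roots: 4.0000, 12.3843, 1.0093.
All moduli strictly greater than 1? Yes.
Verdict: Invertible.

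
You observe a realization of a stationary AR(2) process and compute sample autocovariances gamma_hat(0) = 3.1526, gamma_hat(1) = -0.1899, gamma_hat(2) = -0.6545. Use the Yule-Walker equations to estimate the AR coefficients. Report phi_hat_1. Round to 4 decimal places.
\hat\phi_{1} = -0.0730

The Yule-Walker equations for an AR(p) process read, in matrix form,
  Gamma_p phi = r_p,   with   (Gamma_p)_{ij} = gamma(|i - j|),
                       (r_p)_i = gamma(i),   i,j = 1..p.
Substitute the sample gammas (Toeplitz matrix and right-hand side of size 2):
  Gamma_p = [[3.1526, -0.1899], [-0.1899, 3.1526]]
  r_p     = [-0.1899, -0.6545]
Written out:
  3.1526 phi_1 - 0.1899 phi_2 = -0.1899
  -0.1899 phi_1 + 3.1526 phi_2 = -0.6545
Solve by Cramer's rule:
  det = gamma(0)^2 - gamma(1)^2 = (3.1526)^2 - (-0.1899)^2 = 9.93888676 - 0.03606201 = 9.90282475
  phi_hat_1 = [gamma(1) gamma(0) - gamma(1) gamma(2)] / det = [(-0.1899)(3.1526) - (-0.1899)(-0.6545)] / 9.90282475 = -0.72296829 / 9.90282475 = -0.073
  phi_hat_2 = [gamma(0) gamma(2) - gamma(1)^2] / det = [(3.1526)(-0.6545) - (-0.1899)^2] / 9.90282475 = -2.09943871 / 9.90282475 = -0.212
So phi_hat = [-0.0730, -0.2120].
Therefore phi_hat_1 = -0.0730.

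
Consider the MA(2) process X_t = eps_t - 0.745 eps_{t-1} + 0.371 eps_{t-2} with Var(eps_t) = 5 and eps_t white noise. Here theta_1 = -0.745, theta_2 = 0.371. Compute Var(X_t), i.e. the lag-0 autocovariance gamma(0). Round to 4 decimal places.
\gamma(0) = 8.4633

For an MA(q) process X_t = eps_t + sum_i theta_i eps_{t-i} with
Var(eps_t) = sigma^2, the variance is
  gamma(0) = sigma^2 * (1 + sum_i theta_i^2).
  sum_i theta_i^2 = (-0.745)^2 + (0.371)^2 = 0.555025 + 0.137641 = 0.692666.
  gamma(0) = 5 * (1 + 0.692666) = 5 * 1.692666 = 8.46333, which rounds to 8.4633.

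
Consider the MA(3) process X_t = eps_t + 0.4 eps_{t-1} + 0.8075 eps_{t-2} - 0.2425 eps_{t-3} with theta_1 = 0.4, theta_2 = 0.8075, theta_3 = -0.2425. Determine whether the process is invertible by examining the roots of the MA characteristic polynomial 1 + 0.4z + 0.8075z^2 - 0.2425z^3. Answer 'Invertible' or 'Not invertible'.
\text{Invertible}

The MA(q) characteristic polynomial is P(z) = 1 + 0.4z + 0.8075z^2 - 0.2425z^3.
Invertibility requires all roots to lie outside the unit circle, i.e. |z| > 1 for every root.
Degree 3: look for a simple real root z0 first, then factor out (1 - z/z0) and solve the remaining quadratic.
Testing z0 = 4: P(4) = 1 + (0.4)(4) + (0.8075)(4)^2 + (-0.2425)(4)^3
  = 1 + (1.6) + (12.92) + (-15.52) = 0.  So z_0 = 4 is a root, |z_0| = 4.
Divide out the factor (1 - 0.25 z) = (1 - z/z0) (since 1/z0 = 0.25):
  P(z) = (1 - 0.25 z)(1 + (0.65) z + (0.97) z^2)
  [check: z-coef 0.65 - (0.25) = 0.4; z^2-coef 0.97 - (0.25)(0.65) = 0.8075; z^3-coef -(0.25)(0.97) = -0.2425.]
Remaining roots from the quadratic factor 1 + (0.65) z + (0.97) z^2:
  Set 1 + (0.65) z + (0.97) z^2 = 0, i.e. a z^2 + b z + c = 0 with a = 0.97, b = 0.65, c = 1.
  Discriminant D = b^2 - 4ac = (0.65)^2 - 4*(0.97)*1 = 0.4225 - (3.88) = -3.4575.
  D < 0, so the roots are the complex-conjugate pair z = (-b +/- i sqrt(-D)) / (2a) = -0.3351 +/- 0.9585i.
  For a conjugate pair |z|^2 = z * conj(z) = (product of roots) = c/a = 1/(0.97) = 1.030928, so |z| = sqrt(1.030928) = 1.0153 for both roots.
Moduli of all roots: 4.0000, 1.0153, 1.0153.
All moduli strictly greater than 1? Yes.
Verdict: Invertible.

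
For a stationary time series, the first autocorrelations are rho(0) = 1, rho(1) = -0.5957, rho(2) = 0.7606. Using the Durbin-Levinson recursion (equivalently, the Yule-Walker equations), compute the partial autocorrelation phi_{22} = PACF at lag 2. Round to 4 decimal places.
\phi_{22} = 0.6289

The PACF at lag k is phi_{kk}, the last component of the solution
to the Yule-Walker system G_k phi = r_k where
  (G_k)_{ij} = rho(|i - j|), (r_k)_i = rho(i), i,j = 1..k.
Equivalently, Durbin-Levinson gives phi_{kk} iteratively:
  phi_{11} = rho(1)
  phi_{kk} = [rho(k) - sum_{j=1..k-1} phi_{k-1,j} rho(k-j)]
            / [1 - sum_{j=1..k-1} phi_{k-1,j} rho(j)],
  phi_{k,j} = phi_{k-1,j} - phi_{kk} phi_{k-1,k-j},  j = 1..k-1.
Step k = 1:
  phi_11 = rho(1) = -0.5957.
Step k = 2:
  phi_22 = [rho(2) - phi_11 rho(1)] / [1 - phi_11 rho(1)] = [0.7606 - (-0.5957)(-0.5957)] / [1 - (-0.5957)(-0.5957)]
         = 0.40574151 / 0.64514151 = 0.6289.
Therefore phi_{22} = 0.6289.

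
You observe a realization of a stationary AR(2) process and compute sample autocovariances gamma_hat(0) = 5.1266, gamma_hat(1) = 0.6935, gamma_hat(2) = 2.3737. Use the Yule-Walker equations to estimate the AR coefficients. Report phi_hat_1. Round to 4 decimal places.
\hat\phi_{1} = 0.0740

The Yule-Walker equations for an AR(p) process read, in matrix form,
  Gamma_p phi = r_p,   with   (Gamma_p)_{ij} = gamma(|i - j|),
                       (r_p)_i = gamma(i),   i,j = 1..p.
Substitute the sample gammas (Toeplitz matrix and right-hand side of size 2):
  Gamma_p = [[5.1266, 0.6935], [0.6935, 5.1266]]
  r_p     = [0.6935, 2.3737]
Written out:
  5.1266 phi_1 + 0.6935 phi_2 = 0.6935
  0.6935 phi_1 + 5.1266 phi_2 = 2.3737
Solve by Cramer's rule:
  det = gamma(0)^2 - gamma(1)^2 = (5.1266)^2 - (0.6935)^2 = 26.28202756 - 0.48094225 = 25.80108531
  phi_hat_1 = [gamma(1) gamma(0) - gamma(1) gamma(2)] / det = [(0.6935)(5.1266) - (0.6935)(2.3737)] / 25.80108531 = 1.90913615 / 25.80108531 = 0.074
  phi_hat_2 = [gamma(0) gamma(2) - gamma(1)^2] / det = [(5.1266)(2.3737) - (0.6935)^2] / 25.80108531 = 11.68806817 / 25.80108531 = 0.453
So phi_hat = [0.0740, 0.4530].
Therefore phi_hat_1 = 0.0740.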